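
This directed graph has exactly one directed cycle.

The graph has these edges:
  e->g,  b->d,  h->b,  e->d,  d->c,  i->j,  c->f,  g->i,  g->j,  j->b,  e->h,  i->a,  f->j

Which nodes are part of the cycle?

b, c, d, f, j

DFS with gray/black marking from d:
d gray
  c gray
    f gray
      j gray
        b gray
          b→d: d is gray → back edge
Back edge closes the cycle d → c → f → j → b → d; its vertices are {b, c, d, f, j}.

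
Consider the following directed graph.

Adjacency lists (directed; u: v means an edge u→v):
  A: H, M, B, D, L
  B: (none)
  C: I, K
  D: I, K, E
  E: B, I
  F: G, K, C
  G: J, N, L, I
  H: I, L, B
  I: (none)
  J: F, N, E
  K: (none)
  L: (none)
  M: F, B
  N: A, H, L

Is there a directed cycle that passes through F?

F is on a cycle iff F can reach itself via ≥1 edge.
F → G → J → F — yes.

Yes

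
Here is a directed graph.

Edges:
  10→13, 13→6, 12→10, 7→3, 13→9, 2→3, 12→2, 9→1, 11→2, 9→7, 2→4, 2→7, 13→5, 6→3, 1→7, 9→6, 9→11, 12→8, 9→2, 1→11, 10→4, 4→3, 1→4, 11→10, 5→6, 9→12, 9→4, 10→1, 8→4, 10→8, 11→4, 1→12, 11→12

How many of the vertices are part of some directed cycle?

6

A vertex is on a directed cycle iff it belongs to a strongly connected component of size ≥ 2 (or has a self-loop).
The vertices on cycles are {1, 9, 10, 11, 12, 13} — 6 in total.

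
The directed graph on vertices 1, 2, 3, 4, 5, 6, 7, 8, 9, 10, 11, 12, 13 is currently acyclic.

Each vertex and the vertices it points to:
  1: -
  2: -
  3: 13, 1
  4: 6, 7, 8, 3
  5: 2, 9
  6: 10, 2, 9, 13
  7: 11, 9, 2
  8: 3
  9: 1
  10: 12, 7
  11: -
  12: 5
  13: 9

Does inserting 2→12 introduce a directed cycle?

Yes

Adding 2→12 creates a cycle iff 12 can already reach 2.
Path from 12: 12 → 5 → 2.
So 12 → … → 2 → 12 is a cycle.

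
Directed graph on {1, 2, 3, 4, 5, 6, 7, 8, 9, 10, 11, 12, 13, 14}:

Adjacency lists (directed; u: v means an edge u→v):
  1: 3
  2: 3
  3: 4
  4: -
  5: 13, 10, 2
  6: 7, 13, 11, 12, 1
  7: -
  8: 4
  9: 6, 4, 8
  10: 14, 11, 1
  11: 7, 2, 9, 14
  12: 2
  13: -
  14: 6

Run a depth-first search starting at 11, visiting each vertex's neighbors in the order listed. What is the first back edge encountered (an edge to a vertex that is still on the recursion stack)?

6->11

DFS from 11 (visiting each vertex's neighbors in the order listed); mark gray on enter, black on exit:
11 gray
  7 gray
  7 black
  2 gray
    3 gray
      4 gray
      4 black
    3 black
  2 black
  9 gray
    6 gray
      6→7: 7 black — skip
      13 gray
      13 black
      6→11: 11 is gray → back edge
First back edge: 6 → 11.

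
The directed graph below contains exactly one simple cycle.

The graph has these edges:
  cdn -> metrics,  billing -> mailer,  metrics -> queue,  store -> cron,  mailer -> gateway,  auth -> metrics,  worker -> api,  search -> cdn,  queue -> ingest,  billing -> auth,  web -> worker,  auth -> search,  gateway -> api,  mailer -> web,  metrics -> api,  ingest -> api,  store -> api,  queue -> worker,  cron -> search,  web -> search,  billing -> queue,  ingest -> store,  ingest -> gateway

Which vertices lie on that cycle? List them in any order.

cdn, cron, queue, store, ingest, search, metrics

DFS with gray/black marking from queue:
queue gray
  worker gray
    api gray
    api black
  worker black
  ingest gray
    gateway gray
      gateway→api: api black — skip
    gateway black
    ingest→api: api black — skip
    store gray
      store→api: api black — skip
      cron gray
        search gray
          cdn gray
            metrics gray
              metrics→api: api black — skip
              metrics→queue: queue is gray → back edge
Back edge closes the cycle queue → ingest → store → cron → search → cdn → metrics → queue; its vertices are {cdn, cron, queue, store, ingest, search, metrics}.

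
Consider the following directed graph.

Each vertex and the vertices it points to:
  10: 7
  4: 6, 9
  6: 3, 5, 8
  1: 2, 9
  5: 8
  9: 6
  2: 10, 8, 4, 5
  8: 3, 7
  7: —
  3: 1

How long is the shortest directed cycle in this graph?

For each vertex v, BFS finds the shortest path from v back to v.
The shortest such closed walk is 1 → 2 → 8 → 3 → 1, length 4.

4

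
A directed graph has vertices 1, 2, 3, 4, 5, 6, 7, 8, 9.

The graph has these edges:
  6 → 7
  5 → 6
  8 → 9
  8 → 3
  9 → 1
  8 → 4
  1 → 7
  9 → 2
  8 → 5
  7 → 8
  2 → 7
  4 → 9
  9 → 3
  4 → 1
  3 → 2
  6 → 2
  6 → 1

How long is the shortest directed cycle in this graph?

For each vertex v, BFS finds the shortest path from v back to v.
The shortest such closed walk is 7 → 8 → 5 → 6 → 7, length 4.

4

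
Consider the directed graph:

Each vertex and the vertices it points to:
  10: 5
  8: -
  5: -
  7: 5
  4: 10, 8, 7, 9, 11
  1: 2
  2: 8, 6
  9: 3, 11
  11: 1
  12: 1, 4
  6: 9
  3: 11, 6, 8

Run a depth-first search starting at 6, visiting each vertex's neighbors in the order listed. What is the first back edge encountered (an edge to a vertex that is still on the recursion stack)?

DFS from 6 (visiting each vertex's neighbors in the order listed); mark gray on enter, black on exit:
6 gray
  9 gray
    3 gray
      11 gray
        1 gray
          2 gray
            8 gray
            8 black
            2→6: 6 is gray → back edge
First back edge: 2 → 6.

2→6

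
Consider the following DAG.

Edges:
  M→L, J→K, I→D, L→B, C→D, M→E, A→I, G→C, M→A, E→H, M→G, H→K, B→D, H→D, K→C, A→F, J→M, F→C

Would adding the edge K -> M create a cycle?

Yes

Adding K→M creates a cycle iff M can already reach K.
Path from M: M → E → H → K.
So M → … → K → M is a cycle.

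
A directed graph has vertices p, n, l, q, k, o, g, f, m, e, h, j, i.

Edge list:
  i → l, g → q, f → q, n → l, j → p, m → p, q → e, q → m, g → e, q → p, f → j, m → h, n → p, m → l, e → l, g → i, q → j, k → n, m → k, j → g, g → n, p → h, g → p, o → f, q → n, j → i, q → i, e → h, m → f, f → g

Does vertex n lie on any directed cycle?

No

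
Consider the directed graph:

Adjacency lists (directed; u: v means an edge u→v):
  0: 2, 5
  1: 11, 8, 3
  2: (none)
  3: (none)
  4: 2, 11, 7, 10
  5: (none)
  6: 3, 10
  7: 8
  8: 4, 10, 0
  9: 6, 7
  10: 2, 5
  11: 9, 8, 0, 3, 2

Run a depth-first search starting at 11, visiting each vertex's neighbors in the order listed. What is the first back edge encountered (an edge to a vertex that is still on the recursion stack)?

DFS from 11 (visiting each vertex's neighbors in the order listed); mark gray on enter, black on exit:
11 gray
  9 gray
    6 gray
      3 gray
      3 black
      10 gray
        2 gray
        2 black
        5 gray
        5 black
      10 black
    6 black
    7 gray
      8 gray
        4 gray
          4→2: 2 black — skip
          4→11: 11 is gray → back edge
First back edge: 4 → 11.

4->11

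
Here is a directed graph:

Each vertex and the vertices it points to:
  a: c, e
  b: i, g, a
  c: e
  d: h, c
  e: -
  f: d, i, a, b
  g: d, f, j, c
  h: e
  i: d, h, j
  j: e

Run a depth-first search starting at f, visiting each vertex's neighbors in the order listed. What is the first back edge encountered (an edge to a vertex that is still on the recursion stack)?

g->f

DFS from f (visiting each vertex's neighbors in the order listed); mark gray on enter, black on exit:
f gray
  d gray
    h gray
      e gray
      e black
    h black
    c gray
      c→e: e black — skip
    c black
  d black
  i gray
    i→d: d black — skip
    i→h: h black — skip
    j gray
      j→e: e black — skip
    j black
  i black
  a gray
    a→c: c black — skip
    a→e: e black — skip
  a black
  b gray
    b→i: i black — skip
    g gray
      g→d: d black — skip
      g→f: f is gray → back edge
First back edge: g → f.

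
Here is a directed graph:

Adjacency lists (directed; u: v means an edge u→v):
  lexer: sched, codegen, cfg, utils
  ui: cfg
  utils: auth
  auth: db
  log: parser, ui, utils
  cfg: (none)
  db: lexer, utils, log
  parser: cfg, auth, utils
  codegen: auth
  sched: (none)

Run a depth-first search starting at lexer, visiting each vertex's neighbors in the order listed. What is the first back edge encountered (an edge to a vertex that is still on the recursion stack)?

db->lexer

DFS from lexer (visiting each vertex's neighbors in the order listed); mark gray on enter, black on exit:
lexer gray
  sched gray
  sched black
  codegen gray
    auth gray
      db gray
        db→lexer: lexer is gray → back edge
First back edge: db → lexer.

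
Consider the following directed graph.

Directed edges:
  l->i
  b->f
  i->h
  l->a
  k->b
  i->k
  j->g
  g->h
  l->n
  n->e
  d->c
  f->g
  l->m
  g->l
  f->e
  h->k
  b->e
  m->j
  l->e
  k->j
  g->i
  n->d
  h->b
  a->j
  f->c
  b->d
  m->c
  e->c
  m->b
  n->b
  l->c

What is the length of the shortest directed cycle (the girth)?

4

For each vertex v, BFS finds the shortest path from v back to v.
The shortest such closed walk is g → i → k → j → g, length 4.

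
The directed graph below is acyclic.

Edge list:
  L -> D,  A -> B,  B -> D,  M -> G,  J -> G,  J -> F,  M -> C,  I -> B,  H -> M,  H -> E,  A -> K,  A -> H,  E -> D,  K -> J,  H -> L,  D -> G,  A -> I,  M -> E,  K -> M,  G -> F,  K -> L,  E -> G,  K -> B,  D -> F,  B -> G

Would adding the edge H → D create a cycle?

Adding H→D creates a cycle iff D can already reach H.
Explore from D: no path reaches H. The graph stays acyclic.

No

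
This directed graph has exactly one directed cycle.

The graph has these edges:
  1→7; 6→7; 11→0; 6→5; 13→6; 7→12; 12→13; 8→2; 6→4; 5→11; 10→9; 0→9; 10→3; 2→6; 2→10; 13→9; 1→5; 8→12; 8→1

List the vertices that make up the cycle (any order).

6, 7, 12, 13

DFS with gray/black marking from 6:
6 gray
  7 gray
    12 gray
      13 gray
        9 gray
        9 black
        13→6: 6 is gray → back edge
Back edge closes the cycle 6 → 7 → 12 → 13 → 6; its vertices are {6, 7, 12, 13}.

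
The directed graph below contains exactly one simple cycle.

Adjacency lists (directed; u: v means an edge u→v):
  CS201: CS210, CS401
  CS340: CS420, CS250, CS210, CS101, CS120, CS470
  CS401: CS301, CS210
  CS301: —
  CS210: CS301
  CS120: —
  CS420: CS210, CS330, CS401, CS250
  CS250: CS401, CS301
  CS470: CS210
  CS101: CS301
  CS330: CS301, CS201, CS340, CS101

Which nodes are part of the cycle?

DFS with gray/black marking from CS420:
CS420 gray
  CS210 gray
    CS301 gray
    CS301 black
  CS210 black
  CS330 gray
    CS330→CS301: CS301 black — skip
    CS201 gray
      CS201→CS210: CS210 black — skip
      CS401 gray
        CS401→CS301: CS301 black — skip
        CS401→CS210: CS210 black — skip
      CS401 black
    CS201 black
    CS340 gray
      CS340→CS420: CS420 is gray → back edge
Back edge closes the cycle CS420 → CS330 → CS340 → CS420; its vertices are {CS330, CS340, CS420}.

CS330, CS340, CS420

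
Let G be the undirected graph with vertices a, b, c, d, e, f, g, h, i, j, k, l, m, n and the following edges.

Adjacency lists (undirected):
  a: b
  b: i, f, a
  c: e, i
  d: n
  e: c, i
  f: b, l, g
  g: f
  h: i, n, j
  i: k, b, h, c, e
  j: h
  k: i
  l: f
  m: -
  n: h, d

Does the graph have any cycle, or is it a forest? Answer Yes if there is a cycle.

Yes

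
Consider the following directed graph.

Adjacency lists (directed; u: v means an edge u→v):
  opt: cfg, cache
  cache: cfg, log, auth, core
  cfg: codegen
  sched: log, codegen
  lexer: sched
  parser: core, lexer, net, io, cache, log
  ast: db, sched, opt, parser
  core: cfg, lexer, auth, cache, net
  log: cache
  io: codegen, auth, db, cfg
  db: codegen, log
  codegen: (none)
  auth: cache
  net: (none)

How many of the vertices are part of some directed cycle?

6

A vertex is on a directed cycle iff it belongs to a strongly connected component of size ≥ 2 (or has a self-loop).
The vertices on cycles are {log, auth, core, cache, lexer, sched} — 6 in total.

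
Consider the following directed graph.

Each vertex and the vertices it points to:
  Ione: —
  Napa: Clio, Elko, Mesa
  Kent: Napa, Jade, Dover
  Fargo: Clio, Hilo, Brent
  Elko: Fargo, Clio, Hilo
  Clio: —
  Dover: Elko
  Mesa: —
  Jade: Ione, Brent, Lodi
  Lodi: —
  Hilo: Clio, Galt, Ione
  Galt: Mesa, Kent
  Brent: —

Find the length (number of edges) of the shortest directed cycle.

5

For each vertex v, BFS finds the shortest path from v back to v.
The shortest such closed walk is Hilo → Galt → Kent → Napa → Elko → Hilo, length 5.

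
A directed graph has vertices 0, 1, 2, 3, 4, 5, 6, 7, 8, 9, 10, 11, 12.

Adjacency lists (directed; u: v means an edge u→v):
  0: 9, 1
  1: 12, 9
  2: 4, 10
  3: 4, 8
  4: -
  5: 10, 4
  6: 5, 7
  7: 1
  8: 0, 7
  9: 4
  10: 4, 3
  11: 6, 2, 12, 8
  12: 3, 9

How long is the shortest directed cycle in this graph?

For each vertex v, BFS finds the shortest path from v back to v.
The shortest such closed walk is 8 → 7 → 1 → 12 → 3 → 8, length 5.

5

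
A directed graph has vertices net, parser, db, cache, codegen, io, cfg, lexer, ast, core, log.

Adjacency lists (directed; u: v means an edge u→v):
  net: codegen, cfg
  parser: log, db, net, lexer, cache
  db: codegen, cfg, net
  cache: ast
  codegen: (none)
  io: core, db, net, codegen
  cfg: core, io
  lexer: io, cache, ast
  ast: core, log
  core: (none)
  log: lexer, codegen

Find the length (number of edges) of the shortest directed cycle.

3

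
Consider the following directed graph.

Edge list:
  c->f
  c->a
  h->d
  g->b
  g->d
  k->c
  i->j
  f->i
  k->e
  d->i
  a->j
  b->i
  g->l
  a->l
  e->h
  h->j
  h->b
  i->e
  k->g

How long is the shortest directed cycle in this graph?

4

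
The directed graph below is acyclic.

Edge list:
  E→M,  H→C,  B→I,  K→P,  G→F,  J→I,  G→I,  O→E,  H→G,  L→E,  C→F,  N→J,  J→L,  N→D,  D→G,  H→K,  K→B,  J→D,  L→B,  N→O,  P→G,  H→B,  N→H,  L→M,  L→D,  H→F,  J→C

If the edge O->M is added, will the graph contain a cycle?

No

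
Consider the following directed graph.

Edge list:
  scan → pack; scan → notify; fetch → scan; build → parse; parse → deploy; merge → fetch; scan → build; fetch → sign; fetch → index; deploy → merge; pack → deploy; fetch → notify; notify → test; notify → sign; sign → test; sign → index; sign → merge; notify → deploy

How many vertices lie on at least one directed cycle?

A vertex is on a directed cycle iff it belongs to a strongly connected component of size ≥ 2 (or has a self-loop).
The vertices on cycles are {pack, scan, sign, build, fetch, merge, parse, deploy, notify} — 9 in total.

9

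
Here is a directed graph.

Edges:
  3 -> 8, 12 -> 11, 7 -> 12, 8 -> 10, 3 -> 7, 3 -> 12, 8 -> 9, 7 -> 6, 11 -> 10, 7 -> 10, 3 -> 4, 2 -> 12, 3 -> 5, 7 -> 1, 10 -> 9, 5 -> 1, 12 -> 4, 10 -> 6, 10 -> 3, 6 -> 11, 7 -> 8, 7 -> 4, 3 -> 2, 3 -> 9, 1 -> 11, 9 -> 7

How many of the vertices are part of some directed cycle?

11

A vertex is on a directed cycle iff it belongs to a strongly connected component of size ≥ 2 (or has a self-loop).
The vertices on cycles are {1, 2, 3, 5, 6, 7, 8, 9, 10, 11, 12} — 11 in total.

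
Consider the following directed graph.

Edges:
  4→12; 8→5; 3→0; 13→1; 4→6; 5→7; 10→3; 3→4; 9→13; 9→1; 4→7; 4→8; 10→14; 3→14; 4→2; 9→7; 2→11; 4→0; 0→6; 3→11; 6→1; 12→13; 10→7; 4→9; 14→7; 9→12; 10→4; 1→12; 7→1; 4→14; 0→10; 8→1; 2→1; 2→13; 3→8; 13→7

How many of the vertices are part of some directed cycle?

A vertex is on a directed cycle iff it belongs to a strongly connected component of size ≥ 2 (or has a self-loop).
The vertices on cycles are {0, 1, 3, 4, 7, 10, 12, 13} — 8 in total.

8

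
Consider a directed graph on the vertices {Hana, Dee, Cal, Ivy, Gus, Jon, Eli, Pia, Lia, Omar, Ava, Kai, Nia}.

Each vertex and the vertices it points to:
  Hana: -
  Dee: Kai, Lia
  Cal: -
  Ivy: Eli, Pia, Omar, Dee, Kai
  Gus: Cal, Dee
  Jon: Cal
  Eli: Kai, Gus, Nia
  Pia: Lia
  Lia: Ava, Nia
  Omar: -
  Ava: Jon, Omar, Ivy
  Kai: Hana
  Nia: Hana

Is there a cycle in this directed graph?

DFS with white/gray/black marking, starting from Kai:
Kai gray
  Hana gray
  Hana black
Kai black
Dee gray
  Dee→Kai: Kai black — skip
  Lia gray
    Ava gray
      Jon gray
        Cal gray
        Cal black
      Jon black
      Omar gray
      Omar black
      Ivy gray
        Eli gray
          Eli→Kai: Kai black — skip
          Gus gray
            Gus→Cal: Cal black — skip
            Gus→Dee: Dee is gray → back edge
Back edge found, so a cycle exists: Dee → Lia → Ava → Ivy → Eli → Gus → Dee.

Yes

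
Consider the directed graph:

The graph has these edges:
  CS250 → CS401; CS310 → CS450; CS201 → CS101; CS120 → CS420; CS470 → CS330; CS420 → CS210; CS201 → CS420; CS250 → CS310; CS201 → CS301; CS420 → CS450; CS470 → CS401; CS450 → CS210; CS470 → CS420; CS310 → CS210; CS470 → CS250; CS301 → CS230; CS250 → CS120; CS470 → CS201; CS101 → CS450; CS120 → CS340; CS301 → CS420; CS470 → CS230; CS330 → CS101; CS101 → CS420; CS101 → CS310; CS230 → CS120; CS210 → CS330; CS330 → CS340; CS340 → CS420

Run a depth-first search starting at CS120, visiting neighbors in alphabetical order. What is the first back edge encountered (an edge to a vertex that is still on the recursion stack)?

CS310→CS210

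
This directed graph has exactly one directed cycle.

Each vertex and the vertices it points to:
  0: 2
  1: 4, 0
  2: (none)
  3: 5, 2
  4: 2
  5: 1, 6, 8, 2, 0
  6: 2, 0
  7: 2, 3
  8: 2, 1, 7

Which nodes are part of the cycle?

DFS with gray/black marking from 5:
5 gray
  1 gray
    4 gray
      2 gray
      2 black
    4 black
    0 gray
      0→2: 2 black — skip
    0 black
  1 black
  6 gray
    6→2: 2 black — skip
    6→0: 0 black — skip
  6 black
  8 gray
    8→2: 2 black — skip
    8→1: 1 black — skip
    7 gray
      7→2: 2 black — skip
      3 gray
        3→5: 5 is gray → back edge
Back edge closes the cycle 5 → 8 → 7 → 3 → 5; its vertices are {3, 5, 7, 8}.

3, 5, 7, 8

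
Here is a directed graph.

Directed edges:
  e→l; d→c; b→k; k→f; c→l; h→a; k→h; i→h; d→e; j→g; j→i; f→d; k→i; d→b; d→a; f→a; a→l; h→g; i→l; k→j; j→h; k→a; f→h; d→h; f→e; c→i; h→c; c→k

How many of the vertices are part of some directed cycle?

8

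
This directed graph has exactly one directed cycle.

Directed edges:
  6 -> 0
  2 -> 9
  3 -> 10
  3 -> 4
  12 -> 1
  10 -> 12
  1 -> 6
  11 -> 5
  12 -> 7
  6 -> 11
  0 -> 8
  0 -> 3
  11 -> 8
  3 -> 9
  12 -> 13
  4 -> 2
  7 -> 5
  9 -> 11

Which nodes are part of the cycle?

0, 1, 3, 6, 10, 12

DFS with gray/black marking from 3:
3 gray
  4 gray
    2 gray
      9 gray
        11 gray
          5 gray
          5 black
          8 gray
          8 black
        11 black
      9 black
    2 black
  4 black
  10 gray
    12 gray
      13 gray
      13 black
      7 gray
        7→5: 5 black — skip
      7 black
      1 gray
        6 gray
          0 gray
            0→8: 8 black — skip
            0→3: 3 is gray → back edge
Back edge closes the cycle 3 → 10 → 12 → 1 → 6 → 0 → 3; its vertices are {0, 1, 3, 6, 10, 12}.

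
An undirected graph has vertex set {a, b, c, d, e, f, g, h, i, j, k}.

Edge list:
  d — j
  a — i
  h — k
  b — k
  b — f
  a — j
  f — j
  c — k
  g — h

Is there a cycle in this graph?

DFS, tracking each vertex's parent; an edge to a visited non-parent vertex closes a cycle.
Start from f:
visit f (parent –)
  visit j (parent f)
    visit a (parent j)
      visit i (parent a)
        i–a: parent, skip
      a–j: parent, skip
    j–f: parent, skip
    visit d (parent j)
      d–j: parent, skip
  visit b (parent f)
    visit k (parent b)
      visit h (parent k)
        h–k: parent, skip
        visit g (parent h)
          g–h: parent, skip
      visit c (parent k)
        c–k: parent, skip
      k–b: parent, skip
    b–f: parent, skip
visit e (parent –)
No non-parent visited neighbor found — the graph is a forest.

No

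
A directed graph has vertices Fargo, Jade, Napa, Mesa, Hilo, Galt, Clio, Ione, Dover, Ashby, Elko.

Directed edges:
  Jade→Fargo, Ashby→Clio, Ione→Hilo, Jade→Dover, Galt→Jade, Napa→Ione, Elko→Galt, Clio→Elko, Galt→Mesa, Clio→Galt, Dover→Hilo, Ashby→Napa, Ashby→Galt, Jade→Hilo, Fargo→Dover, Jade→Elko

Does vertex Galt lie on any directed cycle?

Yes

Galt is on a cycle iff Galt can reach itself via ≥1 edge.
Galt → Jade → Elko → Galt — yes.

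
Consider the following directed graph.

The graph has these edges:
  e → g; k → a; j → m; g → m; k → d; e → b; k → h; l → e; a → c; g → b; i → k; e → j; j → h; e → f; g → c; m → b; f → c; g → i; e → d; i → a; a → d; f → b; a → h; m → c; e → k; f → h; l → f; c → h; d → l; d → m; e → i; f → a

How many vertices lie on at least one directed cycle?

8

A vertex is on a directed cycle iff it belongs to a strongly connected component of size ≥ 2 (or has a self-loop).
The vertices on cycles are {a, d, e, f, g, i, k, l} — 8 in total.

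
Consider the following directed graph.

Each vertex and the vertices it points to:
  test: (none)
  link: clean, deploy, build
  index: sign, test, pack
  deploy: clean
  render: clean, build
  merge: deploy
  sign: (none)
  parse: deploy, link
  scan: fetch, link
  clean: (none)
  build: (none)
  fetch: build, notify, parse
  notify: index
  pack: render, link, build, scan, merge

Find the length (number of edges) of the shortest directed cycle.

5

For each vertex v, BFS finds the shortest path from v back to v.
The shortest such closed walk is notify → index → pack → scan → fetch → notify, length 5.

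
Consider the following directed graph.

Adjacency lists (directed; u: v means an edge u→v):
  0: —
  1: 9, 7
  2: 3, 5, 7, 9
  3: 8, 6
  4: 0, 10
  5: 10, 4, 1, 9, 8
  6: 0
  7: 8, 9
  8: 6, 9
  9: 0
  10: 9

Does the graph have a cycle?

No

DFS with white/gray/black marking, starting from 2:
2 gray
  3 gray
    8 gray
      6 gray
        0 gray
        0 black
      6 black
      9 gray
        9→0: 0 black — skip
      9 black
    8 black
    3→6: 6 black — skip
  3 black
  5 gray
    10 gray
      10→9: 9 black — skip
    10 black
    4 gray
      4→0: 0 black — skip
      4→10: 10 black — skip
    4 black
    1 gray
      1→9: 9 black — skip
      7 gray
        7→8: 8 black — skip
        7→9: 9 black — skip
      7 black
    1 black
    5→9: 9 black — skip
    5→8: 8 black — skip
  5 black
  2→7: 7 black — skip
  2→9: 9 black — skip
2 black
Every edge goes to a white or black vertex — no back edge, so the graph is acyclic.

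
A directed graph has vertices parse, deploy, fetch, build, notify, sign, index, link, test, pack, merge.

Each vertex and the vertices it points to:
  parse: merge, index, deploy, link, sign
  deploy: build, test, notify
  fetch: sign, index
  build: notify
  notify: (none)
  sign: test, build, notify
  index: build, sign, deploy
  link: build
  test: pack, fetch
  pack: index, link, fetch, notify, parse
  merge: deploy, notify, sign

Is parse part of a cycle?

Yes

parse is on a cycle iff parse can reach itself via ≥1 edge.
parse → deploy → test → pack → parse — yes.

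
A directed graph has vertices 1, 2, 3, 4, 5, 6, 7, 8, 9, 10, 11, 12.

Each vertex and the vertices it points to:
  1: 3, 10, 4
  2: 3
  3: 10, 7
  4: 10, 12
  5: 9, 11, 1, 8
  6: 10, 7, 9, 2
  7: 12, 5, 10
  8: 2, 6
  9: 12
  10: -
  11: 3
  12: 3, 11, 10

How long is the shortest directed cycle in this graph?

3

For each vertex v, BFS finds the shortest path from v back to v.
The shortest such closed walk is 7 → 12 → 3 → 7, length 3.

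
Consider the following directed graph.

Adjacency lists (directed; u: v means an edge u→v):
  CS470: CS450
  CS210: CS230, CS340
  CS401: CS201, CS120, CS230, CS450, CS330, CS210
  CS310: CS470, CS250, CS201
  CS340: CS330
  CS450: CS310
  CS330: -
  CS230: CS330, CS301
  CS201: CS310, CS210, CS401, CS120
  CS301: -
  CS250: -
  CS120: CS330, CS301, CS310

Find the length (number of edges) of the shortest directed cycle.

2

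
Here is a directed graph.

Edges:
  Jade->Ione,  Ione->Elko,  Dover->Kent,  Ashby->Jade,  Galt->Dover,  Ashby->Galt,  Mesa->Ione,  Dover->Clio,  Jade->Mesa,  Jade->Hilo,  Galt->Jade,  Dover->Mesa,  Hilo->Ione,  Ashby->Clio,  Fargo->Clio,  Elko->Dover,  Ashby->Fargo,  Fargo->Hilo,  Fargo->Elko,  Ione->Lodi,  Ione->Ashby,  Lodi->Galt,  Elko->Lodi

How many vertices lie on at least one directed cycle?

10

A vertex is on a directed cycle iff it belongs to a strongly connected component of size ≥ 2 (or has a self-loop).
The vertices on cycles are {Elko, Galt, Hilo, Ione, Jade, Lodi, Mesa, Ashby, Dover, Fargo} — 10 in total.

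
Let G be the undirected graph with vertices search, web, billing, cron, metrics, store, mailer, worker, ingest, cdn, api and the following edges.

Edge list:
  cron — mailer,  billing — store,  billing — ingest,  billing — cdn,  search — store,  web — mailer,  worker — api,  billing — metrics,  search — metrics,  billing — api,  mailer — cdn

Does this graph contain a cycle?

Yes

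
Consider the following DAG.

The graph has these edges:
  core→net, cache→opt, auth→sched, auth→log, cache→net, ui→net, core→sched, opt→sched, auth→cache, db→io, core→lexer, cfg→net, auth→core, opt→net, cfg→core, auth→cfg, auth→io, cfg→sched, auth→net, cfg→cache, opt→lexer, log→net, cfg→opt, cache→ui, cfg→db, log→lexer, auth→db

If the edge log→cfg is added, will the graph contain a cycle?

Adding log→cfg creates a cycle iff cfg can already reach log.
Explore from cfg: no path reaches log. The graph stays acyclic.

No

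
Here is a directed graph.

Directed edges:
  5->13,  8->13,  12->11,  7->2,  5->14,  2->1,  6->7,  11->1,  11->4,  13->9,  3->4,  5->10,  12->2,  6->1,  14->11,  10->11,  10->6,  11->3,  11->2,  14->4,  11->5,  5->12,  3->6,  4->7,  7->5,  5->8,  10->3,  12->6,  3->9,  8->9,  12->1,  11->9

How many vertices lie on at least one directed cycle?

A vertex is on a directed cycle iff it belongs to a strongly connected component of size ≥ 2 (or has a self-loop).
The vertices on cycles are {3, 4, 5, 6, 7, 10, 11, 12, 14} — 9 in total.

9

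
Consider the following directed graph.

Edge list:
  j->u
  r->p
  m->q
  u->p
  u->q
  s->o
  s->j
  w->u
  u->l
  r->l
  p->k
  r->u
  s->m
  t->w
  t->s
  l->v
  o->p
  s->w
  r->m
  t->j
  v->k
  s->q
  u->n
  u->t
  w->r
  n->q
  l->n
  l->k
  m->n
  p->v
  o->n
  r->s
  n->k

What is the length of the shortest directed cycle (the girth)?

3

For each vertex v, BFS finds the shortest path from v back to v.
The shortest such closed walk is t → j → u → t, length 3.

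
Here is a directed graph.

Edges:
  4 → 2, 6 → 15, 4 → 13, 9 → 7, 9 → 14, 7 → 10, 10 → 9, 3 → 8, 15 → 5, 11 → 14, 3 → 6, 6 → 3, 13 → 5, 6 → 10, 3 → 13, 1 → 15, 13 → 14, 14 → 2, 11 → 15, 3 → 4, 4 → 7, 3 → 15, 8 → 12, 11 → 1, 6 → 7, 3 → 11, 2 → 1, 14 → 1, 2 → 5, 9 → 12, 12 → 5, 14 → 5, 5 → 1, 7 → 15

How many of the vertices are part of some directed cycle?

A vertex is on a directed cycle iff it belongs to a strongly connected component of size ≥ 2 (or has a self-loop).
The vertices on cycles are {1, 3, 5, 6, 7, 9, 10, 15} — 8 in total.

8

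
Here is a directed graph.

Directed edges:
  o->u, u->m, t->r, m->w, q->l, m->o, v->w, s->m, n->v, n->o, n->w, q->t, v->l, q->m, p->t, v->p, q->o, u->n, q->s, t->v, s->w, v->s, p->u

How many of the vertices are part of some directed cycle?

8

A vertex is on a directed cycle iff it belongs to a strongly connected component of size ≥ 2 (or has a self-loop).
The vertices on cycles are {m, n, o, p, s, t, u, v} — 8 in total.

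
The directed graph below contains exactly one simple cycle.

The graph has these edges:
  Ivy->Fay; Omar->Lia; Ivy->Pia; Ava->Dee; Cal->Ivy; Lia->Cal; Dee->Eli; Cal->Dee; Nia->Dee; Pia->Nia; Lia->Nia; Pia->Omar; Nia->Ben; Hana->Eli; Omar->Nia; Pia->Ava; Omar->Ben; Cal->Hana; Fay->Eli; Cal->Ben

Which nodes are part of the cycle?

Cal, Ivy, Lia, Pia, Omar

DFS with gray/black marking from Ivy:
Ivy gray
  Fay gray
    Eli gray
    Eli black
  Fay black
  Pia gray
    Nia gray
      Ben gray
      Ben black
      Dee gray
        Dee→Eli: Eli black — skip
      Dee black
    Nia black
    Omar gray
      Omar→Nia: Nia black — skip
      Lia gray
        Lia→Nia: Nia black — skip
        Cal gray
          Cal→Ben: Ben black — skip
          Cal→Dee: Dee black — skip
          Cal→Ivy: Ivy is gray → back edge
Back edge closes the cycle Ivy → Pia → Omar → Lia → Cal → Ivy; its vertices are {Cal, Ivy, Lia, Pia, Omar}.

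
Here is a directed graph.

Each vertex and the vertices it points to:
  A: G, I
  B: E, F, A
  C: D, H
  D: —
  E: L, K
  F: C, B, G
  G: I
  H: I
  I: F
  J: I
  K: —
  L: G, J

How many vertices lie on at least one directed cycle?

10

A vertex is on a directed cycle iff it belongs to a strongly connected component of size ≥ 2 (or has a self-loop).
The vertices on cycles are {A, B, C, E, F, G, H, I, J, L} — 10 in total.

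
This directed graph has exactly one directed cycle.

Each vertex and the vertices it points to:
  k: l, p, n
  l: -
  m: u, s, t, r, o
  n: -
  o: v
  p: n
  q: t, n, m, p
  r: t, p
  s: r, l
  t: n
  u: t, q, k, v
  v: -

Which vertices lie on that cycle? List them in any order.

m, q, u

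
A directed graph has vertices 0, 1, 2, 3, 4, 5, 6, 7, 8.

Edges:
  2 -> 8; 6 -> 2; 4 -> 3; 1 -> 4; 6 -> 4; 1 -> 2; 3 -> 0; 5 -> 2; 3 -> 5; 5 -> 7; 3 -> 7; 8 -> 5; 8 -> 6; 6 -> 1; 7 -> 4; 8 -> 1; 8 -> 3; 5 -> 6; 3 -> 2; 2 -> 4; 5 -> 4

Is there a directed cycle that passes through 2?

2 is on a cycle iff 2 can reach itself via ≥1 edge.
2 → 4 → 3 → 2 — yes.

Yes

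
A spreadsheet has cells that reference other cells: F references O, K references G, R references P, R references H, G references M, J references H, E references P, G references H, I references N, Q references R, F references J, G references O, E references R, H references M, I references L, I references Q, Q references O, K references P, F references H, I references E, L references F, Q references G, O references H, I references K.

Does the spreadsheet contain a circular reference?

DFS with white/gray/black marking, starting from R:
R gray
  P gray
  P black
  H gray
    M gray
    M black
  H black
R black
N gray
N black
O gray
  O→H: H black — skip
O black
I gray
  Q gray
    Q→O: O black — skip
    G gray
      G→M: M black — skip
      G→H: H black — skip
      G→O: O black — skip
    G black
    Q→R: R black — skip
  Q black
  I→N: N black — skip
  K gray
    K→P: P black — skip
    K→G: G black — skip
  K black
  E gray
    E→P: P black — skip
    E→R: R black — skip
  E black
  L gray
    F gray
      J gray
        J→H: H black — skip
      J black
      F→H: H black — skip
      F→O: O black — skip
    F black
  L black
I black
Every edge goes to a white or black vertex — no back edge, so the graph is acyclic.

No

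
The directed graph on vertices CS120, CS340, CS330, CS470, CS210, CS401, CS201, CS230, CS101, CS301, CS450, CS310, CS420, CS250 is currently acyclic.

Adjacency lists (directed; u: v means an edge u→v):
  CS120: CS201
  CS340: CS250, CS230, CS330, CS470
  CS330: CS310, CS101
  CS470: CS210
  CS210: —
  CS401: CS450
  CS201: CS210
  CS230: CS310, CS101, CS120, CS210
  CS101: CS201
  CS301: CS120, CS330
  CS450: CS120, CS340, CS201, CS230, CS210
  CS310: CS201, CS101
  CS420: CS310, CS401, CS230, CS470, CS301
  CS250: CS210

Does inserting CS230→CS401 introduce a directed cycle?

Yes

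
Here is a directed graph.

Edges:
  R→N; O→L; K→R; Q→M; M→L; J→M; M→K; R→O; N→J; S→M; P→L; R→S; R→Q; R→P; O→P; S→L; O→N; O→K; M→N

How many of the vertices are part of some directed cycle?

8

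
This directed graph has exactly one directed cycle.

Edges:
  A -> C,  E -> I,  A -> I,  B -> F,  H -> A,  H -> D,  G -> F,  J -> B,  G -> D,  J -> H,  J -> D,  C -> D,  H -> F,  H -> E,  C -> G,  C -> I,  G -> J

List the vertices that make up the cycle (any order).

DFS with gray/black marking from J:
J gray
  D gray
  D black
  H gray
    A gray
      I gray
      I black
      C gray
        C→D: D black — skip
        C→I: I black — skip
        G gray
          G→J: J is gray → back edge
Back edge closes the cycle J → H → A → C → G → J; its vertices are {A, C, G, H, J}.

A, C, G, H, J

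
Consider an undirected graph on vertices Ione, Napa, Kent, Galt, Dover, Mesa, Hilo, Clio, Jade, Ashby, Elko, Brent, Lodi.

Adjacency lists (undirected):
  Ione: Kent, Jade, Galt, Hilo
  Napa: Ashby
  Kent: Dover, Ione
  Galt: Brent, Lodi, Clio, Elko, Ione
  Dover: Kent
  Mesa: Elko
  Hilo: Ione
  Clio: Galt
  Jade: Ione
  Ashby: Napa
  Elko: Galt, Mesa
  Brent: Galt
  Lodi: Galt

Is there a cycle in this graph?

DFS, tracking each vertex's parent; an edge to a visited non-parent vertex closes a cycle.
Start from Jade:
visit Jade (parent –)
  visit Ione (parent Jade)
    visit Kent (parent Ione)
      visit Dover (parent Kent)
        Dover–Kent: parent, skip
      Kent–Ione: parent, skip
    Ione–Jade: parent, skip
    visit Galt (parent Ione)
      visit Brent (parent Galt)
        Brent–Galt: parent, skip
      visit Lodi (parent Galt)
        Lodi–Galt: parent, skip
      visit Clio (parent Galt)
        Clio–Galt: parent, skip
      visit Elko (parent Galt)
        Elko–Galt: parent, skip
        visit Mesa (parent Elko)
          Mesa–Elko: parent, skip
      Galt–Ione: parent, skip
    visit Hilo (parent Ione)
      Hilo–Ione: parent, skip
visit Napa (parent –)
  visit Ashby (parent Napa)
    Ashby–Napa: parent, skip
No non-parent visited neighbor found — the graph is a forest.

No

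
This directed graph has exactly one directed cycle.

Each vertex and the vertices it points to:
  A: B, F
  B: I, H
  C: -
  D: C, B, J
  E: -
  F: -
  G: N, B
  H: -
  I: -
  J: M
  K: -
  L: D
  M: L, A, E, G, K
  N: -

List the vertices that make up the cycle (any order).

DFS with gray/black marking from M:
M gray
  L gray
    D gray
      C gray
      C black
      B gray
        I gray
        I black
        H gray
        H black
      B black
      J gray
        J→M: M is gray → back edge
Back edge closes the cycle M → L → D → J → M; its vertices are {D, J, L, M}.

D, J, L, M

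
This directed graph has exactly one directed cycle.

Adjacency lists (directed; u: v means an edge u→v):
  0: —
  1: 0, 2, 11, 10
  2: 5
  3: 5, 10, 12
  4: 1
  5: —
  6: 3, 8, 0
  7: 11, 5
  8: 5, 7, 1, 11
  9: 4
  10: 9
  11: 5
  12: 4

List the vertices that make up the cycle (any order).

1, 4, 9, 10

DFS with gray/black marking from 1:
1 gray
  0 gray
  0 black
  2 gray
    5 gray
    5 black
  2 black
  11 gray
    11→5: 5 black — skip
  11 black
  10 gray
    9 gray
      4 gray
        4→1: 1 is gray → back edge
Back edge closes the cycle 1 → 10 → 9 → 4 → 1; its vertices are {1, 4, 9, 10}.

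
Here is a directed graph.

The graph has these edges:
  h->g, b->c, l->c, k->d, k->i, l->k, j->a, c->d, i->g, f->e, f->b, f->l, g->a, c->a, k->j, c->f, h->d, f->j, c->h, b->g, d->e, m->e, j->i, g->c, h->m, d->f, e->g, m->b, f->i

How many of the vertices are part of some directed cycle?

A vertex is on a directed cycle iff it belongs to a strongly connected component of size ≥ 2 (or has a self-loop).
The vertices on cycles are {b, c, d, e, f, g, h, i, j, k, l, m} — 12 in total.

12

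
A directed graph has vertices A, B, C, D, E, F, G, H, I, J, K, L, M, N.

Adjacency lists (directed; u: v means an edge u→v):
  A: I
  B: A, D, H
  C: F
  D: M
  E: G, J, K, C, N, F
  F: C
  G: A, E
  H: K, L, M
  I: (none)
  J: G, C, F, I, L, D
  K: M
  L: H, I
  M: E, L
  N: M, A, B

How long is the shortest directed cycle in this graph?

2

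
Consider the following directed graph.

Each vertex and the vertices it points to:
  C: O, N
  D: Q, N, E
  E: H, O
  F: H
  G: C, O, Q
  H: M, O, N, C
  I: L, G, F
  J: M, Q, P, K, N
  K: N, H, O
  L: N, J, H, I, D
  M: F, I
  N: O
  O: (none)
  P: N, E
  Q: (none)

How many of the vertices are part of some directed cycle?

10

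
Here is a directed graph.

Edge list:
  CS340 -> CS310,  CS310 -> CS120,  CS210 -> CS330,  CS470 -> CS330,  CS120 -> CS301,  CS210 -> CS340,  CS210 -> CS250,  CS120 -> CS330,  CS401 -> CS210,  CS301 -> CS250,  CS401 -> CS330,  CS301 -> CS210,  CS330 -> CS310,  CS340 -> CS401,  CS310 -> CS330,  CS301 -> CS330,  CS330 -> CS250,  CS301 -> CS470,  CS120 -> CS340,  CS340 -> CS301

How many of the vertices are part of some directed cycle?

A vertex is on a directed cycle iff it belongs to a strongly connected component of size ≥ 2 (or has a self-loop).
The vertices on cycles are {CS120, CS210, CS301, CS310, CS330, CS340, CS401, CS470} — 8 in total.

8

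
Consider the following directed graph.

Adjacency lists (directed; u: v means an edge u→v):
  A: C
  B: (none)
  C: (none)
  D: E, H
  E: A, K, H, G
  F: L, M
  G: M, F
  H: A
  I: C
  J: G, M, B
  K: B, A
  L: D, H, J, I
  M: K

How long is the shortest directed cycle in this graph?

For each vertex v, BFS finds the shortest path from v back to v.
The shortest such closed walk is F → L → J → G → F, length 4.

4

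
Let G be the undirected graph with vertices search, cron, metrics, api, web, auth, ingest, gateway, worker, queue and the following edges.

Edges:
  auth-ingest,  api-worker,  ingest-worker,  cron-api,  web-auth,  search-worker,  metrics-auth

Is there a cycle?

DFS, tracking each vertex's parent; an edge to a visited non-parent vertex closes a cycle.
Start from cron:
visit cron (parent –)
  visit api (parent cron)
    api–cron: parent, skip
    visit worker (parent api)
      visit search (parent worker)
        search–worker: parent, skip
      visit ingest (parent worker)
        visit auth (parent ingest)
          visit metrics (parent auth)
            metrics–auth: parent, skip
          visit web (parent auth)
            web–auth: parent, skip
          auth–ingest: parent, skip
        ingest–worker: parent, skip
      worker–api: parent, skip
visit gateway (parent –)
visit queue (parent –)
No non-parent visited neighbor found — the graph is a forest.

No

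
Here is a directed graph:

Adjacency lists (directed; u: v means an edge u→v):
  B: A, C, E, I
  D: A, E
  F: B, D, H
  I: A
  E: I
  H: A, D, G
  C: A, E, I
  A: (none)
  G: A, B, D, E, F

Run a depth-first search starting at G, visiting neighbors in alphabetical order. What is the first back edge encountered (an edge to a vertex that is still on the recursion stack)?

DFS from G (visiting neighbors in alphabetical order); mark gray on enter, black on exit:
G gray
  A gray
  A black
  B gray
    B→A: A black — skip
    C gray
      C→A: A black — skip
      E gray
        I gray
          I→A: A black — skip
        I black
      E black
      C→I: I black — skip
    C black
    B→E: E black — skip
    B→I: I black — skip
  B black
  D gray
    D→A: A black — skip
    D→E: E black — skip
  D black
  G→E: E black — skip
  F gray
    F→B: B black — skip
    F→D: D black — skip
    H gray
      H→A: A black — skip
      H→D: D black — skip
      H→G: G is gray → back edge
First back edge: H → G.

H->G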